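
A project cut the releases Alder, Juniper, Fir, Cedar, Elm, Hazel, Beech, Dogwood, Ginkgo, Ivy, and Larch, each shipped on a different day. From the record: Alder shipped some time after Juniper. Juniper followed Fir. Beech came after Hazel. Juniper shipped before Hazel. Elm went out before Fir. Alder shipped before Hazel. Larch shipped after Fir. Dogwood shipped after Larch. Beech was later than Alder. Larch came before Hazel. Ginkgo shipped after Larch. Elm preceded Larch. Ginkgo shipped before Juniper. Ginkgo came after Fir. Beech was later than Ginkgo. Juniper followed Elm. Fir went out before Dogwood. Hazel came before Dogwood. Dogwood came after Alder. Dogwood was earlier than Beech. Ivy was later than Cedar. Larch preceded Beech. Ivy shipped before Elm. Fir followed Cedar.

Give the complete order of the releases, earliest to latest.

Cedar, Ivy, Elm, Fir, Larch, Ginkgo, Juniper, Alder, Hazel, Dogwood, Beech

The constraints fix every adjacent pair, so only one ordering works:
Cedar → Ivy → Elm → Fir → Larch → Ginkgo → Juniper → Alder → Hazel → Dogwood → Beech.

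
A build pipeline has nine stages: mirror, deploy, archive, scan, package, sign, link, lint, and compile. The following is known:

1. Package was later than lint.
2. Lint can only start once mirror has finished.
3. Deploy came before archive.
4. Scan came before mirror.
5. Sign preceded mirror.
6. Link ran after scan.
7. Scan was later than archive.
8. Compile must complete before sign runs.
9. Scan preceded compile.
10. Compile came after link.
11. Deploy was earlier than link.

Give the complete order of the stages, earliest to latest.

The constraints fix every adjacent pair, so only one ordering works:
deploy → archive → scan → link → compile → sign → mirror → lint → package.

deploy, archive, scan, link, compile, sign, mirror, lint, package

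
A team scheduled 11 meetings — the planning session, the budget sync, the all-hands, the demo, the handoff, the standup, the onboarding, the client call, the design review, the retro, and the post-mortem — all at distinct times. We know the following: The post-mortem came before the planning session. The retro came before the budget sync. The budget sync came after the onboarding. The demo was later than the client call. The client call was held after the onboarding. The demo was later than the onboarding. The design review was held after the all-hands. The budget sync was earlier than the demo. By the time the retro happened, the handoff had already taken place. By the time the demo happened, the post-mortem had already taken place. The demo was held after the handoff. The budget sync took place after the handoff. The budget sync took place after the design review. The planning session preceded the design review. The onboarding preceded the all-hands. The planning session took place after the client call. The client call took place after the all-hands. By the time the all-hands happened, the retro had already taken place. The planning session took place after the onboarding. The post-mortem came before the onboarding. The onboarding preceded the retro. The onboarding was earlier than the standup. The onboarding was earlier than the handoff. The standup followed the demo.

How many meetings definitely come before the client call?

5

Directly stated before the client call: the all-hands and the onboarding.
The handoff reaches the client call via the handoff → the retro → the all-hands → the client call.
The post-mortem reaches the client call via the post-mortem → the onboarding → the client call.
The retro reaches the client call via the retro → the all-hands → the client call.
That's the all-hands, the handoff, the onboarding, the post-mortem, and the retro — 5 in all.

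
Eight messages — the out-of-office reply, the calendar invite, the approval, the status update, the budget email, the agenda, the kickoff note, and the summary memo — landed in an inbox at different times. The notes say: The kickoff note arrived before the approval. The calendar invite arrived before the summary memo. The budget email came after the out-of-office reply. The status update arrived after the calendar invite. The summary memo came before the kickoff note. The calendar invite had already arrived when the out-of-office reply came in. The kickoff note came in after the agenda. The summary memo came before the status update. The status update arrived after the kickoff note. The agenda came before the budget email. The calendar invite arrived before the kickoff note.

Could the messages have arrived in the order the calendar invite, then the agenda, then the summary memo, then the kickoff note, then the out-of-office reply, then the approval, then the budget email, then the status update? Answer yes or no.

yes

Check each stated constraint against the proposed order — e.g. the agenda is ahead of the budget email; the calendar invite is ahead of the status update. Every pair is in the required order; nothing is violated.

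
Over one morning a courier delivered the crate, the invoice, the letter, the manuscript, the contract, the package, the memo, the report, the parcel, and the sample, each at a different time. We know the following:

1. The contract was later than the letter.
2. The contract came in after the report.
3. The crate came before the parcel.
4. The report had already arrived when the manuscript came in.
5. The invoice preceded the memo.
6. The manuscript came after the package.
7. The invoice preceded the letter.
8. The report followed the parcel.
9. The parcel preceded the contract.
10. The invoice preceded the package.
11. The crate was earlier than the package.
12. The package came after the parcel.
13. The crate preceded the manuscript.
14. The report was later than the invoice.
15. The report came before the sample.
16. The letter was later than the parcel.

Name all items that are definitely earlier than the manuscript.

the crate, the invoice, the package, the parcel, the report

Directly stated before the manuscript: the crate, the package, and the report.
The invoice reaches the manuscript via the invoice → the package → the manuscript.
The parcel reaches the manuscript via the parcel → the package → the manuscript.
No chain forces the sample (or any of the others) ahead of the manuscript.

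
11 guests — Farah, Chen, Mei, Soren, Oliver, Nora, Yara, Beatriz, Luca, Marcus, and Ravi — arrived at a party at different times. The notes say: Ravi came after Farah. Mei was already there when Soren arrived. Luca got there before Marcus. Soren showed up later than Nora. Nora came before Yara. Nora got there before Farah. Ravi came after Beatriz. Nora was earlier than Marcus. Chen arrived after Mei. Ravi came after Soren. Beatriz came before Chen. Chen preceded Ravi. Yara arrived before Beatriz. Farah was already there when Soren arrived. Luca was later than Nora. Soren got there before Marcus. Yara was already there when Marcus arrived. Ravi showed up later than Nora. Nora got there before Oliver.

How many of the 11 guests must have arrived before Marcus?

6

Directly stated before Marcus: Luca, Nora, Soren, and Yara.
Farah reaches Marcus via Farah → Soren → Marcus.
Mei reaches Marcus via Mei → Soren → Marcus.
No chain forces Ravi (or any of the others) ahead of Marcus.
That's Farah, Luca, Mei, Nora, Soren, and Yara — 6 in all.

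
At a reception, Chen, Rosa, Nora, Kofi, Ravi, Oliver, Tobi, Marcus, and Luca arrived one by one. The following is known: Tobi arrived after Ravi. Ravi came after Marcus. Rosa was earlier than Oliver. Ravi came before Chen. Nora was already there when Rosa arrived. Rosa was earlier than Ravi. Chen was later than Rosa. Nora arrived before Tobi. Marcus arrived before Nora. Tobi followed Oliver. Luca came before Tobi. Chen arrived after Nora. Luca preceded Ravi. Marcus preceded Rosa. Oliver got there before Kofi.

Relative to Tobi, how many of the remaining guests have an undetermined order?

Forced before Tobi: Luca, Marcus, Nora, Oliver, Ravi, and Rosa.
That leaves Chen and Kofi with no forced order relative to Tobi — 2.

2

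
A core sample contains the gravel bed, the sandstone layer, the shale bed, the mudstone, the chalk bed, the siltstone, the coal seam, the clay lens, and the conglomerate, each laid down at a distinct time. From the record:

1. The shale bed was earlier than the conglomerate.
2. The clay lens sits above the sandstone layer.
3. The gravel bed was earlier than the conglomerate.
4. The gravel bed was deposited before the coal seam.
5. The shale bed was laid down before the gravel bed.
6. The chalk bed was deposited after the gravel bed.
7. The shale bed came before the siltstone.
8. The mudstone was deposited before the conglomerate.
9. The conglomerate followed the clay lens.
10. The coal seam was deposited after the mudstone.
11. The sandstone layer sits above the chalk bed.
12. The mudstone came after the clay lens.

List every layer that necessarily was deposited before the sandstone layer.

Directly stated before the sandstone layer: the chalk bed.
The gravel bed reaches the sandstone layer via the gravel bed → the chalk bed → the sandstone layer.
The shale bed reaches the sandstone layer via the shale bed → the gravel bed → the chalk bed → the sandstone layer.

the chalk bed, the gravel bed, the shale bed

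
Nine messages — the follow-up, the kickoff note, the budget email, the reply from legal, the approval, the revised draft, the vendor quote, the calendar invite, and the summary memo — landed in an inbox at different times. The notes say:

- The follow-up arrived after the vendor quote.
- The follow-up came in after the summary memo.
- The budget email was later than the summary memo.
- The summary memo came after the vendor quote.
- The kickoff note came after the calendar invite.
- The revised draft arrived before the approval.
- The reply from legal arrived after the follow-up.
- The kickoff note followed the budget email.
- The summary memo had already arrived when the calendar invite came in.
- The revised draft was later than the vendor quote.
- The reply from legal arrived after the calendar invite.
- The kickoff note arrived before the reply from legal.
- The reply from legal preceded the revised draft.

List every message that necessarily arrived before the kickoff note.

Directly stated before the kickoff note: the budget email and the calendar invite.
The summary memo reaches the kickoff note via the summary memo → the calendar invite → the kickoff note.
The vendor quote reaches the kickoff note via the vendor quote → the summary memo → the calendar invite → the kickoff note.

the budget email, the calendar invite, the summary memo, the vendor quote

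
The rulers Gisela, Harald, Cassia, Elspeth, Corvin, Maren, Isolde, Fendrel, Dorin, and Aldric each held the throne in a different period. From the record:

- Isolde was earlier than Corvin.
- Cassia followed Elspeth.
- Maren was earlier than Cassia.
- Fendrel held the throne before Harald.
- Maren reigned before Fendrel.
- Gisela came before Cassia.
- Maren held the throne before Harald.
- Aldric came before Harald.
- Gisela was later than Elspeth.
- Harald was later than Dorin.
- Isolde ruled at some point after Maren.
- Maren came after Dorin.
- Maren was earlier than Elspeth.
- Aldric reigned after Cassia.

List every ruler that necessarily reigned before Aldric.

Directly stated before Aldric: Cassia.
Dorin reaches Aldric via Dorin → Maren → Cassia → Aldric.
Elspeth reaches Aldric via Elspeth → Cassia → Aldric.
Gisela reaches Aldric via Gisela → Cassia → Aldric.
Likewise Maren reaches Aldric by chaining the stated constraints.

Cassia, Dorin, Elspeth, Gisela, Maren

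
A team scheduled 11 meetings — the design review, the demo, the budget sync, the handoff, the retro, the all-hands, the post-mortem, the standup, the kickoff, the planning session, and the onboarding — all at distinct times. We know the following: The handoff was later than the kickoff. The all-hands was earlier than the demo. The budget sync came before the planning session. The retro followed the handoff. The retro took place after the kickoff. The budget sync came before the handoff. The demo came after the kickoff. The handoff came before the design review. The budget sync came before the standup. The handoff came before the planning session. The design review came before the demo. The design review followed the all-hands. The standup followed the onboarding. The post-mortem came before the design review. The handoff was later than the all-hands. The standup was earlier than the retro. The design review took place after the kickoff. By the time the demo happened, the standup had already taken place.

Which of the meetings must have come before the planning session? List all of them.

the all-hands, the budget sync, the handoff, the kickoff

Directly stated before the planning session: the budget sync and the handoff.
The all-hands reaches the planning session via the all-hands → the handoff → the planning session.
The kickoff reaches the planning session via the kickoff → the handoff → the planning session.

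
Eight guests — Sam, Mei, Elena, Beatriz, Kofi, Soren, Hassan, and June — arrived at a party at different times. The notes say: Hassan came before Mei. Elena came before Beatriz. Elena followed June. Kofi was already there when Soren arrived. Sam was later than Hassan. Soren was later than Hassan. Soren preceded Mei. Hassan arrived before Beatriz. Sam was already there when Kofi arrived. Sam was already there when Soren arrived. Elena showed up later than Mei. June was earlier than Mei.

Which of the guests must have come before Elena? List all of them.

Directly stated before Elena: June and Mei.
Hassan reaches Elena via Hassan → Mei → Elena.
Kofi reaches Elena via Kofi → Soren → Mei → Elena.
Sam reaches Elena via Sam → Soren → Mei → Elena.
Likewise Soren reaches Elena by chaining the stated constraints.

Hassan, June, Kofi, Mei, Sam, Soren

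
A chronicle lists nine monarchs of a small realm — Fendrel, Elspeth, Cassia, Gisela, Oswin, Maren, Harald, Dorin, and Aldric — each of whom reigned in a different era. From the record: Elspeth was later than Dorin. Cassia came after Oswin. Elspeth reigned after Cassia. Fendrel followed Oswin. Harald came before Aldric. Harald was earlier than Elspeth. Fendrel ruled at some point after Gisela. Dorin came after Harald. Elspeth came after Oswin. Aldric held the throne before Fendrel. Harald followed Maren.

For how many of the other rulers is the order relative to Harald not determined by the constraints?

Forced before Harald: Maren; forced after Harald: Aldric, Dorin, Elspeth, and Fendrel.
That leaves Cassia, Gisela, and Oswin with no forced order relative to Harald — 3.

3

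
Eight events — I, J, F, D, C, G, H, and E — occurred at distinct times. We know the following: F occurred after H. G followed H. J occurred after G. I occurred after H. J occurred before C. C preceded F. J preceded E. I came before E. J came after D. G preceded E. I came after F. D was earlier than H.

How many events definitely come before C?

Directly stated before C: J.
D reaches C via D → J → C.
G reaches C via G → J → C.
H reaches C via H → G → J → C.
That's D, G, H, and J — 4 in all.

4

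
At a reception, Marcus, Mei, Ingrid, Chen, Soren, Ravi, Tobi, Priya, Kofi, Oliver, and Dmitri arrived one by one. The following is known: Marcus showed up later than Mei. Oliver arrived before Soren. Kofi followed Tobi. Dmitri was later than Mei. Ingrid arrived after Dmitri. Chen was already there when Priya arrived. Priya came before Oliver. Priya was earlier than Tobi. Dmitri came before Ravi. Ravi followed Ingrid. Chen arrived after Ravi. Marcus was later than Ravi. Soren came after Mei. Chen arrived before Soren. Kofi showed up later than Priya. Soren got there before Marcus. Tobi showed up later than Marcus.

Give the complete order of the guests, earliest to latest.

Mei, Dmitri, Ingrid, Ravi, Chen, Priya, Oliver, Soren, Marcus, Tobi, Kofi

The constraints fix every adjacent pair, so only one ordering works:
Mei → Dmitri → Ingrid → Ravi → Chen → Priya → Oliver → Soren → Marcus → Tobi → Kofi.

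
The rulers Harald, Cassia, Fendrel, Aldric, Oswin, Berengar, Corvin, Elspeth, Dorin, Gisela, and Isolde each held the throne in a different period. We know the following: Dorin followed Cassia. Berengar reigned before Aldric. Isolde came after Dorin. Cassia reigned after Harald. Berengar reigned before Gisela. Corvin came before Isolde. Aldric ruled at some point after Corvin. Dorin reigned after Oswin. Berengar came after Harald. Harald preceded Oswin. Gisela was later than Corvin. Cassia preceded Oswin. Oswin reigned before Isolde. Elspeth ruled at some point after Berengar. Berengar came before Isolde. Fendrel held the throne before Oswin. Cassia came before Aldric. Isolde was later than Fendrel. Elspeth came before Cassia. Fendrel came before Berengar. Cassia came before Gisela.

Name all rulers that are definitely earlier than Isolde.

Berengar, Cassia, Corvin, Dorin, Elspeth, Fendrel, Harald, Oswin

Directly stated before Isolde: Berengar, Corvin, Dorin, Fendrel, and Oswin.
Cassia reaches Isolde via Cassia → Oswin → Isolde.
Elspeth reaches Isolde via Elspeth → Cassia → Oswin → Isolde.
Harald reaches Isolde via Harald → Oswin → Isolde.
No chain forces Gisela (or any of the others) ahead of Isolde.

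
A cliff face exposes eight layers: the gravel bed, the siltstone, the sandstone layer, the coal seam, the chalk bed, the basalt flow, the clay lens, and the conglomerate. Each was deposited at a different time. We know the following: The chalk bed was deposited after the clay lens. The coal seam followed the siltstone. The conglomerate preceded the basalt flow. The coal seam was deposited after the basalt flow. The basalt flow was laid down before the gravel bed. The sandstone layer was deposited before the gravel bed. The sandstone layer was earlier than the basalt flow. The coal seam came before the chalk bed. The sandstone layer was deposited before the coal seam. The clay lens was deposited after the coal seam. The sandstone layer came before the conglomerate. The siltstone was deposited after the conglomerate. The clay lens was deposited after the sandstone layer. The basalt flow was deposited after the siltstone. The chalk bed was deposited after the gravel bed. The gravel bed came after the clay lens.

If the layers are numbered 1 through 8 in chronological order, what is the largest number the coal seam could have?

5

The coal seam must come before the chalk bed, the clay lens, and the gravel bed — 3 layers forced after it.
Everything else can be placed before the coal seam in some valid order, so the coal seam can sit as late as position 8 − 3 = 5.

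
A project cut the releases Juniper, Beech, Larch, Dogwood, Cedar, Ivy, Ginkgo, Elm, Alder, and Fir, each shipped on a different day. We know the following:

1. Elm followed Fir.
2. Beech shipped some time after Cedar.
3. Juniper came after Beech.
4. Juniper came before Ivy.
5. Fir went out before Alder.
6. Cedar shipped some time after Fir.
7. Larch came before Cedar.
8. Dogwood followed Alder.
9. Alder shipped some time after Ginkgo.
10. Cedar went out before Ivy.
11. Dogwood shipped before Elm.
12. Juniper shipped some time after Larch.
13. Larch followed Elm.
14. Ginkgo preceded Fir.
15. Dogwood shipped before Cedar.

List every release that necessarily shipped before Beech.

Directly stated before Beech: Cedar.
Alder reaches Beech via Alder → Dogwood → Cedar → Beech.
Dogwood reaches Beech via Dogwood → Cedar → Beech.
Elm reaches Beech via Elm → Larch → Cedar → Beech.
Likewise Fir, Ginkgo, and Larch each reach Beech by chaining the stated constraints.
No chain forces Juniper (or any of the others) ahead of Beech.

Alder, Cedar, Dogwood, Elm, Fir, Ginkgo, Larch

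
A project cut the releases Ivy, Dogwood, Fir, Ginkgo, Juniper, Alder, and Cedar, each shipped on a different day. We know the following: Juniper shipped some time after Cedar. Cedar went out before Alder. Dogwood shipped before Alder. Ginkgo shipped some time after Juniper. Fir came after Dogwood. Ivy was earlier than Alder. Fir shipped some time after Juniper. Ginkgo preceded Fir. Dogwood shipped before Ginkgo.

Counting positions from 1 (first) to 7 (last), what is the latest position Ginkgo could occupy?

Ginkgo must come before Fir — 1 release forced after it.
Everything else can be placed before Ginkgo in some valid order, so Ginkgo can sit as late as position 7 − 1 = 6.

6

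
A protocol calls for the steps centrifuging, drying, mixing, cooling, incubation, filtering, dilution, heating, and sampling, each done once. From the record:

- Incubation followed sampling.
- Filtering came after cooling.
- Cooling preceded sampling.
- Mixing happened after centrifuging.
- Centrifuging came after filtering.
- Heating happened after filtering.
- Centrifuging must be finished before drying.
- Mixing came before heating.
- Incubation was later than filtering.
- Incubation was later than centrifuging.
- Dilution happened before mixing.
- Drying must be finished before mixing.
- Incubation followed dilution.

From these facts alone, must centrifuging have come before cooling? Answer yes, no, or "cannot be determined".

Tracing the constraints gives cooling → filtering → centrifuging, so cooling must come before centrifuging.
That means centrifuging cannot be before cooling.

no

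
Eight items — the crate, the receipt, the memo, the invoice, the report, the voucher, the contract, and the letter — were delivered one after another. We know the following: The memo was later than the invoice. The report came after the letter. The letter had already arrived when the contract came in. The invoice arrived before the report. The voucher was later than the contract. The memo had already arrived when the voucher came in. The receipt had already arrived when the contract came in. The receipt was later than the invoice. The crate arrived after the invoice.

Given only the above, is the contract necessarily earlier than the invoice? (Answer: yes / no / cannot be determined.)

no

Tracing the constraints gives the invoice → the receipt → the contract, so the invoice must come before the contract.
That means the contract cannot be before the invoice.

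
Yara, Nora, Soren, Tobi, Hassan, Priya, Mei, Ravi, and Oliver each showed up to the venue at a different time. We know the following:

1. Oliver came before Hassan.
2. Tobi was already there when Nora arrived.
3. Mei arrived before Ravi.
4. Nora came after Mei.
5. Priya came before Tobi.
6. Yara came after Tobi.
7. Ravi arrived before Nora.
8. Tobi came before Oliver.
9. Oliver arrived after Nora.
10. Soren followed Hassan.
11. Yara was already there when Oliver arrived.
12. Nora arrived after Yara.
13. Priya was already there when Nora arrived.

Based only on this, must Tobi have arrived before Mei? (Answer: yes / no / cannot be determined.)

No chain of stated constraints runs from Tobi to Mei, and none runs from Mei to Tobi either.
So the relative order of Tobi and Mei is not fixed by the given facts.

cannot be determined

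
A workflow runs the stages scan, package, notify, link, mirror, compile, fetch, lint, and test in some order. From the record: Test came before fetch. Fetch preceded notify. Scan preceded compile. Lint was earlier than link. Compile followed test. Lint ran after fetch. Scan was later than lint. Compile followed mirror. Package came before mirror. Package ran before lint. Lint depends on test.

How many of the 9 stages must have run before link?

Directly stated before link: lint.
Fetch reaches link via fetch → lint → link.
Package reaches link via package → lint → link.
Test reaches link via test → lint → link.
That's fetch, lint, package, and test — 4 in all.

4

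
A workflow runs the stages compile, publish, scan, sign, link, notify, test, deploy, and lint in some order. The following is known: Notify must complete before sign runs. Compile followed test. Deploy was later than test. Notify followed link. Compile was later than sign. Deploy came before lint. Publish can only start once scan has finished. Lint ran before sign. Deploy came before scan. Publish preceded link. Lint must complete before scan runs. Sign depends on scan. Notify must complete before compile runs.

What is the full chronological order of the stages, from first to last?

The constraints fix every adjacent pair, so only one ordering works:
test → deploy → lint → scan → publish → link → notify → sign → compile.

test, deploy, lint, scan, publish, link, notify, sign, compile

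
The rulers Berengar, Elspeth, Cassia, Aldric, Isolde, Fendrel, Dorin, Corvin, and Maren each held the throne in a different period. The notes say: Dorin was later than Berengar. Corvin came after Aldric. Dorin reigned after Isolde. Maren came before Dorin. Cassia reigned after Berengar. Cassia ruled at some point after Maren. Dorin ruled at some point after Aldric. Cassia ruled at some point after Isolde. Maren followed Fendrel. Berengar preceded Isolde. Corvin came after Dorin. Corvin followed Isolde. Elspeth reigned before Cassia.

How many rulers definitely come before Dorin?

Directly stated before Dorin: Aldric, Berengar, Isolde, and Maren.
Fendrel reaches Dorin via Fendrel → Maren → Dorin.
That's Aldric, Berengar, Fendrel, Isolde, and Maren — 5 in all.

5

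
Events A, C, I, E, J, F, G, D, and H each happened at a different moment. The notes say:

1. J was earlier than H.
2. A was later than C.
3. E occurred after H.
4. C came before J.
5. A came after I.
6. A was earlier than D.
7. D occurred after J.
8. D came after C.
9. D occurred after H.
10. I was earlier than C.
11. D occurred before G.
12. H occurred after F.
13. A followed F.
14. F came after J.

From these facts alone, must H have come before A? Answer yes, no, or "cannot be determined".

cannot be determined

No chain of stated constraints runs from H to A, and none runs from A to H either.
So the relative order of H and A is not fixed by the given facts.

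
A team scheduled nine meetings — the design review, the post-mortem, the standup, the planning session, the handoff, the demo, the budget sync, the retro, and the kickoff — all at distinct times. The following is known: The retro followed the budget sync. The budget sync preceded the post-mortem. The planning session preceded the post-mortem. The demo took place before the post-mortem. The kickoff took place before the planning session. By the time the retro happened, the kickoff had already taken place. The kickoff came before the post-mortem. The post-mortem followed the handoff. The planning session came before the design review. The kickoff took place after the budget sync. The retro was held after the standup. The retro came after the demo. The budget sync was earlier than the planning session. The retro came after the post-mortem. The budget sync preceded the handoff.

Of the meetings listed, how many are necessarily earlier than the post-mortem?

5

Directly stated before the post-mortem: the budget sync, the demo, the handoff, the kickoff, and the planning session.
No chain forces the retro (or any of the others) ahead of the post-mortem.
That's the budget sync, the demo, the handoff, the kickoff, and the planning session — 5 in all.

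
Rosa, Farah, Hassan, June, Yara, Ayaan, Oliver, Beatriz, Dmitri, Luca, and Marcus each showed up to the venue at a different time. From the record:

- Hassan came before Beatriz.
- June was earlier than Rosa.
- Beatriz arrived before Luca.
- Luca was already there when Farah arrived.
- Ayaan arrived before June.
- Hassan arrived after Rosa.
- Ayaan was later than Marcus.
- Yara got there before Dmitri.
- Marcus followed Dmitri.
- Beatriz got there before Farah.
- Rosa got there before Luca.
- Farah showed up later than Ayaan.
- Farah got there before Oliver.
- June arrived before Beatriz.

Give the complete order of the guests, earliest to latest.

Yara, Dmitri, Marcus, Ayaan, June, Rosa, Hassan, Beatriz, Luca, Farah, Oliver

The constraints fix every adjacent pair, so only one ordering works:
Yara → Dmitri → Marcus → Ayaan → June → Rosa → Hassan → Beatriz → Luca → Farah → Oliver.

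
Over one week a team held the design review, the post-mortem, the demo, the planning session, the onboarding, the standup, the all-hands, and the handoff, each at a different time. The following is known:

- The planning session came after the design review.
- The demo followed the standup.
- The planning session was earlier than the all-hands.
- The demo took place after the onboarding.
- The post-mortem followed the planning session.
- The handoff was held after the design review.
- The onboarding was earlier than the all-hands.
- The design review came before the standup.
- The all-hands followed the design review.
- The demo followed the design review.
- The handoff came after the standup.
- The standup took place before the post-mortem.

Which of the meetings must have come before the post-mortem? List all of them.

Directly stated before the post-mortem: the planning session and the standup.
The design review reaches the post-mortem via the design review → the planning session → the post-mortem.
No chain forces the onboarding (or any of the others) ahead of the post-mortem.

the design review, the planning session, the standup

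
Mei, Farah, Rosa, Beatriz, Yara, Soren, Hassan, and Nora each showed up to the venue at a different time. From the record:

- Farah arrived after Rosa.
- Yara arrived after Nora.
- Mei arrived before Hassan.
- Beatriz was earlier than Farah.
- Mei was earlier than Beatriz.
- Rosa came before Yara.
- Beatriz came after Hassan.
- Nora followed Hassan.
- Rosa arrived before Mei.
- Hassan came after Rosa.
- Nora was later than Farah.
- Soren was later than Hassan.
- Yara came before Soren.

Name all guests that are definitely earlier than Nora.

Directly stated before Nora: Farah and Hassan.
Beatriz reaches Nora via Beatriz → Farah → Nora.
Mei reaches Nora via Mei → Hassan → Nora.
Rosa reaches Nora via Rosa → Farah → Nora.
No chain forces Yara (or any of the others) ahead of Nora.

Beatriz, Farah, Hassan, Mei, Rosa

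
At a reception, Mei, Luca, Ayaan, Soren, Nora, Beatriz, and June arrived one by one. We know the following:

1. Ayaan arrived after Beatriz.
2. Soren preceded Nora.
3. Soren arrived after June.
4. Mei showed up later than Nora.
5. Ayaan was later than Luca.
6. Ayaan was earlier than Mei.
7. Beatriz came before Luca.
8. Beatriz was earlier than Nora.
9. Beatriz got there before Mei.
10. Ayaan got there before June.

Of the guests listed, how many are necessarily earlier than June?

3

Directly stated before June: Ayaan.
Beatriz reaches June via Beatriz → Ayaan → June.
Luca reaches June via Luca → Ayaan → June.
No chain forces Soren (or any of the others) ahead of June.
That's Ayaan, Beatriz, and Luca — 3 in all.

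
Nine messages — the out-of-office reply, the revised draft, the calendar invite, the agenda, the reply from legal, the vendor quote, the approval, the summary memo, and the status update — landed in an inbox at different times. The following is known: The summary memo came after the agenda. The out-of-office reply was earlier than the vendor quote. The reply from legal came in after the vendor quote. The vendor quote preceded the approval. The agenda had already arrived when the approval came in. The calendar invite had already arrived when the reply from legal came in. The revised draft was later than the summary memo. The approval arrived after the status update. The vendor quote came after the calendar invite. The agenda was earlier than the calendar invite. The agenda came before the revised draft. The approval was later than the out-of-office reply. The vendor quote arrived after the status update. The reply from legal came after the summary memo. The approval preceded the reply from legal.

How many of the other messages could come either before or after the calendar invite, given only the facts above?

Forced before the calendar invite: the agenda; forced after the calendar invite: the approval, the reply from legal, and the vendor quote.
That leaves the out-of-office reply, the revised draft, the status update, and the summary memo with no forced order relative to the calendar invite — 4.

4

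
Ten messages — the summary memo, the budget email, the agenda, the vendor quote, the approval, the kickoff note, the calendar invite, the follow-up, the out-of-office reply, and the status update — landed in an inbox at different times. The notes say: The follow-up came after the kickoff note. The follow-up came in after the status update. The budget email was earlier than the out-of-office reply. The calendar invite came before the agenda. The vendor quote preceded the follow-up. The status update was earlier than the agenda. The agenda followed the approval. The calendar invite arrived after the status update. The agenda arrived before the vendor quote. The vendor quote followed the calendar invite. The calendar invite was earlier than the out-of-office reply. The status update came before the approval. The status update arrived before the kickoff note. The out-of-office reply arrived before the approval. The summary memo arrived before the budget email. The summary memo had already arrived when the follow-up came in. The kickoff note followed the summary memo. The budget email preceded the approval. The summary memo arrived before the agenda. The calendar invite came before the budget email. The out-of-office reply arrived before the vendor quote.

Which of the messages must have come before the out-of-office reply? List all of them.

the budget email, the calendar invite, the status update, the summary memo

Directly stated before the out-of-office reply: the budget email and the calendar invite.
The status update reaches the out-of-office reply via the status update → the calendar invite → the out-of-office reply.
The summary memo reaches the out-of-office reply via the summary memo → the budget email → the out-of-office reply.
No chain forces the approval (or any of the others) ahead of the out-of-office reply.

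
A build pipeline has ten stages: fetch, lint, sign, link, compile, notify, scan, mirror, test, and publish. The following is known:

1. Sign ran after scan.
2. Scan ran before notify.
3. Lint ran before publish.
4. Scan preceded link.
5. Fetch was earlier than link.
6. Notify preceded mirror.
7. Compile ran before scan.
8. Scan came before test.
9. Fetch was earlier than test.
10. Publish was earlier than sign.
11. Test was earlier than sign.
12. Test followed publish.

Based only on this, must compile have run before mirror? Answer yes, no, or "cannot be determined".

yes

Chain the constraints: compile → scan → notify → mirror. Each link is directly stated, so compile comes before mirror.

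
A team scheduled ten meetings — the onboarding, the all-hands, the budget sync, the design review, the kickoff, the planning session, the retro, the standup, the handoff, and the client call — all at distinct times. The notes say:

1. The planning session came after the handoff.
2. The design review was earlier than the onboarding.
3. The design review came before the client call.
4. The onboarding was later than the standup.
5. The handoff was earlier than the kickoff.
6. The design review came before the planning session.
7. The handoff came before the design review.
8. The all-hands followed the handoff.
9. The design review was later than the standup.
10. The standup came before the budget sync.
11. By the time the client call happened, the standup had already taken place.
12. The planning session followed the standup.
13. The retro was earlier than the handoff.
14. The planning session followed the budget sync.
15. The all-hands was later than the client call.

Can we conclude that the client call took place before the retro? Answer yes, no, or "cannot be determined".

Tracing the constraints gives the retro → the handoff → the design review → the client call, so the retro must come before the client call.
That means the client call cannot be before the retro.

no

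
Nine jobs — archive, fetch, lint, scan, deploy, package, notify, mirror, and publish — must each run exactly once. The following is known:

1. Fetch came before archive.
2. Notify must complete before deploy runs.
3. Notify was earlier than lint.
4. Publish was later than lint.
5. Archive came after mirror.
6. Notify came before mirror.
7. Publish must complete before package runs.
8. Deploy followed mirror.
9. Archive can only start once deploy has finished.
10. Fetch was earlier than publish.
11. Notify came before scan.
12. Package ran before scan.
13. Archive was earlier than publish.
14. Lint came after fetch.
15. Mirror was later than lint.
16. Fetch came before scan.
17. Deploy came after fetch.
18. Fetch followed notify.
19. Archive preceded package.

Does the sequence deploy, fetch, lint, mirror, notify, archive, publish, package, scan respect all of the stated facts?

no

The constraints require notify before mirror, but in the proposed sequence mirror appears ahead of notify. That one violation is enough.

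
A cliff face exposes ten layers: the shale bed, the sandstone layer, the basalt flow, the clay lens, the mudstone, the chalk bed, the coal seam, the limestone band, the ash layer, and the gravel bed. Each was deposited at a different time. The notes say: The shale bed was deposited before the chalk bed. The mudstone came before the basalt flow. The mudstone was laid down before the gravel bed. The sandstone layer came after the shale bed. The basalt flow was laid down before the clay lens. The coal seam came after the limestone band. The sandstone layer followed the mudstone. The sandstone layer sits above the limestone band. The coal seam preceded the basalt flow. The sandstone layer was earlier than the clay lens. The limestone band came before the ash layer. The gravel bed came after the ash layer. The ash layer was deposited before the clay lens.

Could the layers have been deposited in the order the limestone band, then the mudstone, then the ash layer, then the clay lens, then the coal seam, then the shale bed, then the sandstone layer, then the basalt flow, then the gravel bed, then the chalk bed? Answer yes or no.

no

The constraints require the sandstone layer before the clay lens, but in the proposed sequence the clay lens appears ahead of the sandstone layer. That one violation is enough.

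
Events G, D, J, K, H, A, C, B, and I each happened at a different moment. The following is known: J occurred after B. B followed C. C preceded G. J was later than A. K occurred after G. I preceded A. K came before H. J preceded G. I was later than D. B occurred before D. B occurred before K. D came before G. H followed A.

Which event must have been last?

H

Every other event has a chain of constraints placing it before H, so H is last.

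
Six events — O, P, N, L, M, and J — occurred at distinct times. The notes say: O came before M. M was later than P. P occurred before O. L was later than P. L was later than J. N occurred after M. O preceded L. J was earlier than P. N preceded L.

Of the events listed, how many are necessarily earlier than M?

3

Directly stated before M: O and P.
J reaches M via J → P → M.
That's J, O, and P — 3 in all.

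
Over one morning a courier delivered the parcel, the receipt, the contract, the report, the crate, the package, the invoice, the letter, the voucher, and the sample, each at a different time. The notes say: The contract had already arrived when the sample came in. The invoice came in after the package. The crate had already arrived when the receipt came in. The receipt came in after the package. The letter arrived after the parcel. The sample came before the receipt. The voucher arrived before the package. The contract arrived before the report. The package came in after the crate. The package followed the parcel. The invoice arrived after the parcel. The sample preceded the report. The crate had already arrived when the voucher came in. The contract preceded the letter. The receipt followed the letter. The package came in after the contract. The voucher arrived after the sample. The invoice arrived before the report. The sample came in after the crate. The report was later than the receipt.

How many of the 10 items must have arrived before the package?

5

Directly stated before the package: the contract, the crate, the parcel, and the voucher.
The sample reaches the package via the sample → the voucher → the package.
That's the contract, the crate, the parcel, the sample, and the voucher — 5 in all.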